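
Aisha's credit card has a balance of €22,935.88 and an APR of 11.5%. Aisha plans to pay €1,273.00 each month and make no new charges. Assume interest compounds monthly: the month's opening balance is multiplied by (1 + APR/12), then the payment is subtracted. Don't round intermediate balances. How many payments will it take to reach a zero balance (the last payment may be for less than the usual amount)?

20 payments

Monthly rate r = 11.5%/12 = 0.958333% = 0.00958333.
Recurrence: B ← B·(1+r) − €1,273.00.
Month 1: interest €219.80; balance after payment €21,882.68.
Month 2: interest €209.71; balance after payment €20,819.39.
Closed form: n = −ln(1 − rB₀/P)/ln(1+r) = −ln(0.82734)/ln(1.00958) ≈ 19.873, so the balance reaches zero during payment 20.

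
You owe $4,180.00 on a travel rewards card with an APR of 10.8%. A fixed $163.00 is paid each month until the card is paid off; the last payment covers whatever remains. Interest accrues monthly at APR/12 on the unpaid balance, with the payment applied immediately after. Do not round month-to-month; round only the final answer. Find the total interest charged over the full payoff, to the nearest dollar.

Monthly rate r = 10.8%/12 = 0.9% = 0.009.
Payoff takes n = ⌈−ln(1 − rB₀/P)/ln(1+r)⌉ = ⌈29.287⌉ = 30 payments; the last is $46.88.
Total paid = 29·$163.00 + $46.88 = $4,773.88.
Total interest = total paid − principal = $4,773.88 − $4,180.00 = $593.88.

$594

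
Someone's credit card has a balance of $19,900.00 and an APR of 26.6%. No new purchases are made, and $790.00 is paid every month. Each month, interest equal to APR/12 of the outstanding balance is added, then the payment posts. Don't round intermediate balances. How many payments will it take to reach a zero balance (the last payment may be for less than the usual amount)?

38 payments

Monthly rate r = 26.6%/12 = 2.21667% = 0.0221667.
Recurrence: B ← B·(1+r) − $790.00.
Month 1: interest $441.12; balance after payment $19,551.12.
Month 2: interest $433.38; balance after payment $19,194.50.
Closed form: n = −ln(1 − rB₀/P)/ln(1+r) = −ln(0.44162)/ln(1.02217) ≈ 37.278, so the balance reaches zero during payment 38.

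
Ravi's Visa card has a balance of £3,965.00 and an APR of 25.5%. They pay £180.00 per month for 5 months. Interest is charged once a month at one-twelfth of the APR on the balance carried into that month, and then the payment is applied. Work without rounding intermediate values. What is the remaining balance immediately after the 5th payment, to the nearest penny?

Monthly rate r = 25.5%/12 = 2.125% = 0.02125.
Each month: B ← B·(1+r) − £180.00.
Month 1: interest £84.26; balance after payment £3,869.26.
Month 2: interest £82.22; balance after payment £3,771.48.
Month 3: interest £80.14; balance after payment £3,671.62.
Month 4: interest £78.02; balance after payment £3,569.64.
Month 5: interest £75.85; balance after payment £3,465.50.

£3,465.50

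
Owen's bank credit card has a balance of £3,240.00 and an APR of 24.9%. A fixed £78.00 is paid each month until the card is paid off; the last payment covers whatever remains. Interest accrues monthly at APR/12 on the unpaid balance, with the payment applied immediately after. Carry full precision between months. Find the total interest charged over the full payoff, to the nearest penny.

Monthly rate r = 24.9%/12 = 2.075% = 0.02075.
Payoff takes n = ⌈−ln(1 − rB₀/P)/ln(1+r)⌉ = ⌈96.406⌉ = 97 payments; the last is £31.83.
Total paid = 96·£78.00 + £31.83 = £7,519.83.
Total interest = total paid − principal = £7,519.83 − £3,240.00 = £4,279.83.

£4,279.83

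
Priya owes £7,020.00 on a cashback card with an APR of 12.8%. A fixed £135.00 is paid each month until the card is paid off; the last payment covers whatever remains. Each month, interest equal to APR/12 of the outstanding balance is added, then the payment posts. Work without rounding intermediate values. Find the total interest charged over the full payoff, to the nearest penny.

£3,272.69

Monthly rate r = 12.8%/12 = 1.06667% = 0.0106667.
Payoff takes n = ⌈−ln(1 − rB₀/P)/ln(1+r)⌉ = ⌈76.241⌉ = 77 payments; the last is £32.69.
Total paid = 76·£135.00 + £32.69 = £10,292.69.
Total interest = total paid − principal = £10,292.69 − £7,020.00 = £3,272.69.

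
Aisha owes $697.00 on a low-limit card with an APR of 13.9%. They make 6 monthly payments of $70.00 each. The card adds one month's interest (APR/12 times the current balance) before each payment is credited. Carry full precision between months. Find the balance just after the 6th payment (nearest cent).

Monthly rate r = 13.9%/12 = 1.15833% = 0.0115833.
Each month: B ← B·(1+r) − $70.00.
Month 1: interest $8.07; balance after payment $635.07.
Month 2: interest $7.36; balance after payment $572.43.
Month 3: interest $6.63; balance after payment $509.06.
Month 4: interest $5.90; balance after payment $444.96.
Month 5: interest $5.15; balance after payment $380.11.
Month 6: interest $4.40; balance after payment $314.51.

$314.51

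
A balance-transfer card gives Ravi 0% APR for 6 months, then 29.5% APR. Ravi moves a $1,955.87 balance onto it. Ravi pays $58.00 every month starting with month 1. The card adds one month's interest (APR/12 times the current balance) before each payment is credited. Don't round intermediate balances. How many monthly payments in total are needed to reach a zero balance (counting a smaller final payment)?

Promo months 1–6 at r₀ = 0%/12 = 0; months 7+ at r₁ = 29.5%/12 = 0.0245833.
After month 6 (no interest yet): B = $1,955.87 − 6·$58.00 = $1,607.87.
Then at r₁ with $58.00/mo: n₂ = −ln(1 − r₁·B/P)/ln(1+r₁) ≈ 47.11 → 48 more payments.

54 payments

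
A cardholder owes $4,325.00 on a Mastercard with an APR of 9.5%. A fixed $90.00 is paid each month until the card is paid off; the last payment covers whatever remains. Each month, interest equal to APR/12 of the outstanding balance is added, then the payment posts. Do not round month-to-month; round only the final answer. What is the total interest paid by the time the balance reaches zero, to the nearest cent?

$1,139.17

Monthly rate r = 9.5%/12 = 0.791667% = 0.00791667.
Payoff takes n = ⌈−ln(1 − rB₀/P)/ln(1+r)⌉ = ⌈60.712⌉ = 61 payments; the last is $64.17.
Total paid = 60·$90.00 + $64.17 = $5,464.17.
Total interest = total paid − principal = $5,464.17 − $4,325.00 = $1,139.17.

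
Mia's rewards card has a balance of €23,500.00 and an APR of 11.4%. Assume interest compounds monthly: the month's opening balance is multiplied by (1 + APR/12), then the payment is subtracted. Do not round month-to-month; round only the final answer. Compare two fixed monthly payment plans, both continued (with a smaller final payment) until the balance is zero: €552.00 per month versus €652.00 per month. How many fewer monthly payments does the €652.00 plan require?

Monthly rate r = 11.4%/12 = 0.95% = 0.0095.
At €552.00/mo: n = ⌈−ln(1 − rB₀/P)/ln(1+r)⌉ = 55 payments (last €448.29); total interest = total paid − €23,500.00 = €6,756.29.
At €652.00/mo: 45 payments (last €217.46); total interest €5,405.46.
Payments saved = 55 − 45 = 10.

10 fewer payments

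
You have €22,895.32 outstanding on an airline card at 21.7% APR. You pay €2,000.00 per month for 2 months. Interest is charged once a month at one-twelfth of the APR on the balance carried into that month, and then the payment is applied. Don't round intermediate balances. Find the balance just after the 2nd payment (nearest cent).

Monthly rate r = 21.7%/12 = 1.80833% = 0.0180833.
Each month: B ← B·(1+r) − €2,000.00.
Month 1: interest €414.02; balance after payment €21,309.34.
Month 2: interest €385.34; balance after payment €19,694.69.

€19,694.69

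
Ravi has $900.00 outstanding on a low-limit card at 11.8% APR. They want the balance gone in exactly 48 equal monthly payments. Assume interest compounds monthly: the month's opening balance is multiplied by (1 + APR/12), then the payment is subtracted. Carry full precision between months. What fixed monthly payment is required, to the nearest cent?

$23.61

Monthly rate r = 11.8%/12 = 0.983333% = 0.00983333.
Level-payment amortization: P = B₀·r / (1 − (1+r)^(−n)) = 900.00·0.00983333 / (1 − 1.00983^(−48)).
Denominator 1 − (1+r)^(−48) = 0.374806724.
P = 8.85 / 0.374806724 ≈ 23.61.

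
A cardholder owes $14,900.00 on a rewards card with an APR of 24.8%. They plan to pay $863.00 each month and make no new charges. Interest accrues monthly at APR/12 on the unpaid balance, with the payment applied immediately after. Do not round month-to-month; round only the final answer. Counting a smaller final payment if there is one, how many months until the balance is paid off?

22 months

Monthly rate r = 24.8%/12 = 2.06667% = 0.0206667.
Recurrence: B ← B·(1+r) − $863.00.
Month 1: interest $307.93; balance after payment $14,344.93.
Month 2: interest $296.46; balance after payment $13,778.40.
Closed form: n = −ln(1 − rB₀/P)/ln(1+r) = −ln(0.64318)/ln(1.02067) ≈ 21.574, so the balance reaches zero during payment 22.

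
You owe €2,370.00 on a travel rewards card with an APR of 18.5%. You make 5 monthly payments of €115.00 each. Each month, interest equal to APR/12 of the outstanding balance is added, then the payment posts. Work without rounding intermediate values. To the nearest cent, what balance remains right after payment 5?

Monthly rate r = 18.5%/12 = 1.54167% = 0.0154167.
Each month: B ← B·(1+r) − €115.00.
Month 1: interest €36.54; balance after payment €2,291.54.
Month 2: interest €35.33; balance after payment €2,211.87.
Month 3: interest €34.10; balance after payment €2,130.96.
Month 4: interest €32.85; balance after payment €2,048.82.
Month 5: interest €31.59; balance after payment €1,965.40.

€1,965.40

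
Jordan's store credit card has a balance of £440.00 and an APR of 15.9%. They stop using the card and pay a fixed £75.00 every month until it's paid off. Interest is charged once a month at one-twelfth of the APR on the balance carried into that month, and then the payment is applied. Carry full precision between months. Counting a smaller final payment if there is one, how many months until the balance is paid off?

Monthly rate r = 15.9%/12 = 1.325% = 0.01325.
Recurrence: B ← B·(1+r) − £75.00.
Month 1: interest £5.83; balance after payment £370.83.
Month 2: interest £4.91; balance after payment £300.74.
Closed form: n = −ln(1 − rB₀/P)/ln(1+r) = −ln(0.92227)/ln(1.01325) ≈ 6.148, so the balance reaches zero during payment 7.

7 months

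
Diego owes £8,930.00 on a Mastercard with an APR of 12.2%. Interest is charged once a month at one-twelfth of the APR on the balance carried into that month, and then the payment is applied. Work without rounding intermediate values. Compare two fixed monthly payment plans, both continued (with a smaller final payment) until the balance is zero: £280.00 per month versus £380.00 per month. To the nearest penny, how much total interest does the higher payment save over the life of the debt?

Monthly rate r = 12.2%/12 = 1.01667% = 0.0101667.
At £280.00/mo: n = ⌈−ln(1 − rB₀/P)/ln(1+r)⌉ = 39 payments (last £209.00); total interest = total paid − £8,930.00 = £1,919.00.
At £380.00/mo: 27 payments (last £376.20); total interest £1,326.20.
Interest saved = £1,919.00 − £1,326.20 = £592.80.

£592.80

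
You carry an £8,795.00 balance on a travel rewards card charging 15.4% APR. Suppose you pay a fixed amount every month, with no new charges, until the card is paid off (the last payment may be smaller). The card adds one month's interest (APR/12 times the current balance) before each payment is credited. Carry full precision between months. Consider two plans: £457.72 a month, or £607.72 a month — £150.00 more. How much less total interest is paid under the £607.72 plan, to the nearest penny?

£371.85

Monthly rate r = 15.4%/12 = 1.28333% = 0.0128333.
At £457.72/mo: n = ⌈−ln(1 − rB₀/P)/ln(1+r)⌉ = 23 payments (last £94.11); total interest = total paid − £8,795.00 = £1,368.95.
At £607.72/mo: 17 payments (last £68.58); total interest £997.10.
Interest saved = £1,368.95 − £997.10 = £371.85.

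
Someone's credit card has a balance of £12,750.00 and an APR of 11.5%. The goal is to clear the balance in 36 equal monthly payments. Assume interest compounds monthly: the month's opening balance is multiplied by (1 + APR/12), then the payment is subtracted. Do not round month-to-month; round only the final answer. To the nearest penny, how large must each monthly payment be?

Monthly rate r = 11.5%/12 = 0.958333% = 0.00958333.
Level-payment amortization: P = B₀·r / (1 − (1+r)^(−n)) = 12750.00·0.00958333 / (1 − 1.00958^(−36)).
Denominator 1 − (1+r)^(−36) = 0.29061534.
P = 122.187 / 0.29061534 ≈ 420.44.

£420.44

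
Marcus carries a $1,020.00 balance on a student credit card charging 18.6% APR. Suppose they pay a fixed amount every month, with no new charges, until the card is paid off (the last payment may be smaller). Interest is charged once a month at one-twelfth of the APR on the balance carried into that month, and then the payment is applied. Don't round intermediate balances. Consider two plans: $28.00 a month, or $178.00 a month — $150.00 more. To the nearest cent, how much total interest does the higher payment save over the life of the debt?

Monthly rate r = 18.6%/12 = 1.55% = 0.0155.
At $28.00/mo: n = ⌈−ln(1 − rB₀/P)/ln(1+r)⌉ = 55 payments (last $1.85); total interest = total paid − $1,020.00 = $493.85.
At $178.00/mo: 7 payments (last $8.49); total interest $56.49.
Interest saved = $493.85 − $56.49 = $437.36.

$437.36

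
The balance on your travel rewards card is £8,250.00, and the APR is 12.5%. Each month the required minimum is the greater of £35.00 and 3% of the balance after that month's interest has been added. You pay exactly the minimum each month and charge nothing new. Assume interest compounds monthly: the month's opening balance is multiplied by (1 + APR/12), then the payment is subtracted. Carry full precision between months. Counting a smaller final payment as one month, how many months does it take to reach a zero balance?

Monthly rate r = 12.5%/12 = 1.04167% = 0.0104167.
While 3% of the post-interest balance exceeds £35.00, each month B ← (B·(1+r))·(1 − 0.03), i.e. B shrinks by the factor (1+r)·0.97 = 0.9801.
This holds for months 1–98. Entering month 99 the balance is £1,151.15; 3% of the post-interest balance is now below £35.00, so the flat £35.00 minimum applies from here.
From month 99 a fixed £35.00 at rate r clears £1,151.15 in 41 more payments. Total: 98 + 41 = 139 months.

139 months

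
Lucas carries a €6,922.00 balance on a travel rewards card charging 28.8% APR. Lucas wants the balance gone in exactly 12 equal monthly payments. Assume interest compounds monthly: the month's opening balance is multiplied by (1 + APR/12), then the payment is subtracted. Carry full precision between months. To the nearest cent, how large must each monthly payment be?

Monthly rate r = 28.8%/12 = 2.4% = 0.024.
Level-payment amortization: P = B₀·r / (1 − (1+r)^(−n)) = 6922.00·0.024 / (1 − 1.024^(−12)).
Denominator 1 − (1+r)^(−12) = 0.247683615.
P = 166.128 / 0.247683615 ≈ 670.73.

€670.73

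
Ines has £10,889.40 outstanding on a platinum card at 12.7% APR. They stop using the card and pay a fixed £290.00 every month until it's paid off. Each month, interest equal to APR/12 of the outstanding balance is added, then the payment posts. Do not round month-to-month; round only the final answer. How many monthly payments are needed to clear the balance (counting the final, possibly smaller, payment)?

Monthly rate r = 12.7%/12 = 1.05833% = 0.0105833.
Recurrence: B ← B·(1+r) − £290.00.
Month 1: interest £115.25; balance after payment £10,714.65.
Month 2: interest £113.40; balance after payment £10,538.04.
Closed form: n = −ln(1 − rB₀/P)/ln(1+r) = −ln(0.6026)/ln(1.01058) ≈ 48.111, so the balance reaches zero during payment 49.

49 payments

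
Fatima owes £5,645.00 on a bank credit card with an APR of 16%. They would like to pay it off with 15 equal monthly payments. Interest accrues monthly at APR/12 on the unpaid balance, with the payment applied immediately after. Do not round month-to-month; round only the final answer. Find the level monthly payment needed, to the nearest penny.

£417.72

Monthly rate r = 16%/12 = 1.33333% = 0.0133333.
Level-payment amortization: P = B₀·r / (1 − (1+r)^(−n)) = 5645.00·0.0133333 / (1 − 1.01333^(−15)).
Denominator 1 − (1+r)^(−15) = 0.180186498.
P = 75.2667 / 0.180186498 ≈ 417.72.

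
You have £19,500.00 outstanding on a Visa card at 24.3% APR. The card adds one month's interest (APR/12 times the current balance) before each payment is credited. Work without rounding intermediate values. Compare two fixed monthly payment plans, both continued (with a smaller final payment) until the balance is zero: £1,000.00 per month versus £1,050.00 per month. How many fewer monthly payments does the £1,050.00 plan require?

2 fewer payments

Monthly rate r = 24.3%/12 = 2.025% = 0.02025.
At £1,000.00/mo: n = ⌈−ln(1 − rB₀/P)/ln(1+r)⌉ = 26 payments (last £56.79); total interest = total paid − £19,500.00 = £5,556.79.
At £1,050.00/mo: 24 payments (last £558.97); total interest £5,208.97.
Payments saved = 26 − 24 = 2.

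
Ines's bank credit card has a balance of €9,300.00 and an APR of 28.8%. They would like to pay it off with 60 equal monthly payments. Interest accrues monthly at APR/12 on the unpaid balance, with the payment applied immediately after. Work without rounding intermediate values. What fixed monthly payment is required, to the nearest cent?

Monthly rate r = 28.8%/12 = 2.4% = 0.024.
Level-payment amortization: P = B₀·r / (1 − (1+r)^(−n)) = 9300.00·0.024 / (1 − 1.024^(−60)).
Denominator 1 − (1+r)^(−60) = 0.759008013.
P = 223.2 / 0.759008013 ≈ 294.07.

€294.07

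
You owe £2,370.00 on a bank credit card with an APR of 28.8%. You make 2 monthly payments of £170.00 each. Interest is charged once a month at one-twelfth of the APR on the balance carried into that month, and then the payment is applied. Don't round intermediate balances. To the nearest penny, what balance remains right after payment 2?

£2,141.05

Monthly rate r = 28.8%/12 = 2.4% = 0.024.
Each month: B ← B·(1+r) − £170.00.
Month 1: interest £56.88; balance after payment £2,256.88.
Month 2: interest £54.17; balance after payment £2,141.05.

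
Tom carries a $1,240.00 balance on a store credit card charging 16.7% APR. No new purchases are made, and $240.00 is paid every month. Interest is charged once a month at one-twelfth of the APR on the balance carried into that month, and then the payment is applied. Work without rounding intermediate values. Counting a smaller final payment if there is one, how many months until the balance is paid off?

Monthly rate r = 16.7%/12 = 1.39167% = 0.0139167.
Recurrence: B ← B·(1+r) − $240.00.
Month 1: interest $17.26; balance after payment $1,017.26.
Month 2: interest $14.16; balance after payment $791.41.
Month 3: interest $11.01; balance after payment $562.43.
Month 4: interest $7.83; balance after payment $330.25.
Month 5: interest $4.60; balance after payment $94.85.
Month 6: interest $1.32; balance after payment $0.00.

6 payments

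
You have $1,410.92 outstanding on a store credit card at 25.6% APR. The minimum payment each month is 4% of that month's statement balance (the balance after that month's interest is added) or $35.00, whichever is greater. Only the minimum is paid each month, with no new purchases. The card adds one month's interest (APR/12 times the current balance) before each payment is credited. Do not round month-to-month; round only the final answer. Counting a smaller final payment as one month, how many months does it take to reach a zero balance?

61 months

Monthly rate r = 25.6%/12 = 2.13333% = 0.0213333.
While 4% of the post-interest balance exceeds $35.00, each month B ← (B·(1+r))·(1 − 0.04), i.e. B shrinks by the factor (1+r)·0.96 = 0.98048.
This holds for months 1–26. Entering month 27 the balance is $845.10; 4% of the post-interest balance is now below $35.00, so the flat $35.00 minimum applies from here.
From month 27 a fixed $35.00 at rate r clears $845.10 in 35 more payments. Total: 26 + 35 = 61 months.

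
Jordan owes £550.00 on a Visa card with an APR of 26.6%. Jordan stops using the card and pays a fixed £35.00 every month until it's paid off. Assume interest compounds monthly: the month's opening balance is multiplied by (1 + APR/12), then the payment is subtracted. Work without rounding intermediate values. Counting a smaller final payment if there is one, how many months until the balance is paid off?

20 payments

Monthly rate r = 26.6%/12 = 2.21667% = 0.0221667.
Recurrence: B ← B·(1+r) − £35.00.
Month 1: interest £12.19; balance after payment £527.19.
Month 2: interest £11.69; balance after payment £503.88.
Closed form: n = −ln(1 − rB₀/P)/ln(1+r) = −ln(0.65167)/ln(1.02217) ≈ 19.532, so the balance reaches zero during payment 20.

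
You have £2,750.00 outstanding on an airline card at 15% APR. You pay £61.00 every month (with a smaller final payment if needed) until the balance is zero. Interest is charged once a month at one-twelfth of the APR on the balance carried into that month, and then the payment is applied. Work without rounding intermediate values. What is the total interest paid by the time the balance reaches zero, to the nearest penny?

Monthly rate r = 15%/12 = 1.25% = 0.0125.
Payoff takes n = ⌈−ln(1 − rB₀/P)/ln(1+r)⌉ = ⌈66.736⌉ = 67 payments; the last is £44.94.
Total paid = 66·£61.00 + £44.94 = £4,070.94.
Total interest = total paid − principal = £4,070.94 − £2,750.00 = £1,320.94.

£1,320.94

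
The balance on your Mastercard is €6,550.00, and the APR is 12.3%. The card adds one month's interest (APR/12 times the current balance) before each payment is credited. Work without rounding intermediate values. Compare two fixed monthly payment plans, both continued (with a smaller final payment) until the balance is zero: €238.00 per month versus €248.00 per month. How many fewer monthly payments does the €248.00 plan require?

2 fewer payments

Monthly rate r = 12.3%/12 = 1.025% = 0.01025.
At €238.00/mo: n = ⌈−ln(1 − rB₀/P)/ln(1+r)⌉ = 33 payments (last €118.89); total interest = total paid − €6,550.00 = €1,184.89.
At €248.00/mo: 31 payments (last €237.33); total interest €1,127.33.
Payments saved = 33 − 31 = 2.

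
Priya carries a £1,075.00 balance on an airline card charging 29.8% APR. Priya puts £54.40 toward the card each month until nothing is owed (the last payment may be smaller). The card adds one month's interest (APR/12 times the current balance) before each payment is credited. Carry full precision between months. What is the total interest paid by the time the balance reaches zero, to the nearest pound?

£422

Monthly rate r = 29.8%/12 = 2.48333% = 0.0248333.
Payoff takes n = ⌈−ln(1 − rB₀/P)/ln(1+r)⌉ = ⌈27.508⌉ = 28 payments; the last is £27.82.
Total paid = 27·£54.40 + £27.82 = £1,496.62.
Total interest = total paid − principal = £1,496.62 − £1,075.00 = £421.62.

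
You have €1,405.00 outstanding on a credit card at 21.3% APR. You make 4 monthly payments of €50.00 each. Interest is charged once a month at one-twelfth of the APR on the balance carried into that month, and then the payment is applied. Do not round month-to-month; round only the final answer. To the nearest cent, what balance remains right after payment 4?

€1,302.05

Monthly rate r = 21.3%/12 = 1.775% = 0.01775.
Each month: B ← B·(1+r) − €50.00.
Month 1: interest €24.94; balance after payment €1,379.94.
Month 2: interest €24.49; balance after payment €1,354.43.
Month 3: interest €24.04; balance after payment €1,328.47.
Month 4: interest €23.58; balance after payment €1,302.05.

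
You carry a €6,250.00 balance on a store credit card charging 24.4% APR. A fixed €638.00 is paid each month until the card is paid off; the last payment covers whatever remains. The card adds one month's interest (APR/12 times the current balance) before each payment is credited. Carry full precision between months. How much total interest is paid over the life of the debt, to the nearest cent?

Monthly rate r = 24.4%/12 = 2.03333% = 0.0203333.
Payoff takes n = ⌈−ln(1 − rB₀/P)/ln(1+r)⌉ = ⌈11.035⌉ = 12 payments; the last is €22.68.
Total paid = 11·€638.00 + €22.68 = €7,040.68.
Total interest = total paid − principal = €7,040.68 − €6,250.00 = €790.68.

€790.68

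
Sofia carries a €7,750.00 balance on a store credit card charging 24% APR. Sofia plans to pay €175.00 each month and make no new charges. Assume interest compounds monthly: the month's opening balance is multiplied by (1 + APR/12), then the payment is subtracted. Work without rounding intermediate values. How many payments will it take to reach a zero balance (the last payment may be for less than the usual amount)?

110 payments

Monthly rate r = 24%/12 = 2% = 0.02.
Recurrence: B ← B·(1+r) − €175.00.
Month 1: interest €155.00; balance after payment €7,730.00.
Month 2: interest €154.60; balance after payment €7,709.60.
Closed form: n = −ln(1 − rB₀/P)/ln(1+r) = −ln(0.11429)/ln(1.02) ≈ 109.534, so the balance reaches zero during payment 110.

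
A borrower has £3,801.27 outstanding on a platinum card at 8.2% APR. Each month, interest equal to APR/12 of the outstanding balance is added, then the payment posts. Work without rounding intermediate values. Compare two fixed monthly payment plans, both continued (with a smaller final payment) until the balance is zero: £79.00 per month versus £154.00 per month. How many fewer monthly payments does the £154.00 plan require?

31 fewer payments

Monthly rate r = 8.2%/12 = 0.683333% = 0.00683333.
At £79.00/mo: n = ⌈−ln(1 − rB₀/P)/ln(1+r)⌉ = 59 payments (last £43.05); total interest = total paid − £3,801.27 = £823.78.
At £154.00/mo: 28 payments (last £19.44); total interest £376.17.
Payments saved = 59 − 28 = 31.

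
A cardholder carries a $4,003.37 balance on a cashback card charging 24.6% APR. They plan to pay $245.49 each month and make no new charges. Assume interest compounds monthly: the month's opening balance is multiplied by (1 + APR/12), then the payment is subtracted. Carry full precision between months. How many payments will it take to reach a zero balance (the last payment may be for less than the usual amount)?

21 payments

Monthly rate r = 24.6%/12 = 2.05% = 0.0205.
Recurrence: B ← B·(1+r) − $245.49.
Month 1: interest $82.07; balance after payment $3,839.95.
Month 2: interest $78.72; balance after payment $3,673.18.
Closed form: n = −ln(1 − rB₀/P)/ln(1+r) = −ln(0.66569)/ln(1.0205) ≈ 20.053, so the balance reaches zero during payment 21.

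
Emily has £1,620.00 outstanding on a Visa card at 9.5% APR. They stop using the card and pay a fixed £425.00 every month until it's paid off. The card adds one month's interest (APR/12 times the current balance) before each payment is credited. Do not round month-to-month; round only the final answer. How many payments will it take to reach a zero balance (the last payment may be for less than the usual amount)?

4 payments

Monthly rate r = 9.5%/12 = 0.791667% = 0.00791667.
Recurrence: B ← B·(1+r) − £425.00.
Month 1: interest £12.83; balance after payment £1,207.83.
Month 2: interest £9.56; balance after payment £792.39.
Month 3: interest £6.27; balance after payment £373.66.
Month 4: interest £2.96; balance after payment £0.00.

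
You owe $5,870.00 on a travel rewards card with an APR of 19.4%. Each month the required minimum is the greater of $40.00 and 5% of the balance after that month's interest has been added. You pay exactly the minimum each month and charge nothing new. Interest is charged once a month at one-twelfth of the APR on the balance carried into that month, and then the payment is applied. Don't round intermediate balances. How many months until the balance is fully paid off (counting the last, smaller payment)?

Monthly rate r = 19.4%/12 = 1.61667% = 0.0161667.
While 5% of the post-interest balance exceeds $40.00, each month B ← (B·(1+r))·(1 − 0.05), i.e. B shrinks by the factor (1+r)·0.95 = 0.96536.
This holds for months 1–57. Entering month 58 the balance is $786.84; 5% of the post-interest balance is now below $40.00, so the flat $40.00 minimum applies from here.
From month 58 a fixed $40.00 at rate r clears $786.84 in 24 more payments. Total: 57 + 24 = 81 months.

81 months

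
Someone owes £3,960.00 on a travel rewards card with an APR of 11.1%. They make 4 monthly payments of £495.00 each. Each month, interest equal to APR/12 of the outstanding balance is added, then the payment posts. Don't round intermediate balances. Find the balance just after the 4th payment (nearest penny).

£2,100.92

Monthly rate r = 11.1%/12 = 0.925% = 0.00925.
Each month: B ← B·(1+r) − £495.00.
Month 1: interest £36.63; balance after payment £3,501.63.
Month 2: interest £32.39; balance after payment £3,039.02.
Month 3: interest £28.11; balance after payment £2,572.13.
Month 4: interest £23.79; balance after payment £2,100.92.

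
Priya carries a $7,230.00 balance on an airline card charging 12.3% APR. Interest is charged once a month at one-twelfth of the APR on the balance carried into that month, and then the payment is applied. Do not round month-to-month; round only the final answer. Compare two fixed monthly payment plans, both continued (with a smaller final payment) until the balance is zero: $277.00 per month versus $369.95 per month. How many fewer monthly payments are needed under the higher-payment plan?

9 fewer payments

Monthly rate r = 12.3%/12 = 1.025% = 0.01025.
At $277.00/mo: n = ⌈−ln(1 − rB₀/P)/ln(1+r)⌉ = 31 payments (last $147.21); total interest = total paid − $7,230.00 = $1,227.21.
At $369.95/mo: 22 payments (last $340.65); total interest $879.60.
Payments saved = 31 − 22 = 9.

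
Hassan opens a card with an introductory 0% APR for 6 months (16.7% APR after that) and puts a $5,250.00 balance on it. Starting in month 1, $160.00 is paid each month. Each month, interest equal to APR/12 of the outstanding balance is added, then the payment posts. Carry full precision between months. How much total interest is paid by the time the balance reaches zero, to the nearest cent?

Promo months 1–6 at r₀ = 0%/12 = 0; months 7+ at r₁ = 16.7%/12 = 0.0139167.
After month 6 (no interest yet): B = $5,250.00 − 6·$160.00 = $4,290.00.
Then at r₁ with $160.00/mo: n₂ = −ln(1 − r₁·B/P)/ln(1+r₁) ≈ 33.79 → 34 more payments.
Total paid = 39·$160.00 + $126.94 = $6,366.94; interest = $6,366.94 − $5,250.00 = $1,116.94.

$1,116.94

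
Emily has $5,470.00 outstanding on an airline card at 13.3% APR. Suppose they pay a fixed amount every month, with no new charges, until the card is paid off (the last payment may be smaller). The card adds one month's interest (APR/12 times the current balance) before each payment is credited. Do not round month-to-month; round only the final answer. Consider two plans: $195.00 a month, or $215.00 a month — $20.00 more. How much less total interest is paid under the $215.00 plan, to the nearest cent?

Monthly rate r = 13.3%/12 = 1.10833% = 0.0110833.
At $195.00/mo: n = ⌈−ln(1 − rB₀/P)/ln(1+r)⌉ = 34 payments (last $152.92); total interest = total paid − $5,470.00 = $1,117.92.
At $215.00/mo: 31 payments (last $11.53); total interest $991.53.
Interest saved = $1,117.92 − $991.53 = $126.39.

$126.39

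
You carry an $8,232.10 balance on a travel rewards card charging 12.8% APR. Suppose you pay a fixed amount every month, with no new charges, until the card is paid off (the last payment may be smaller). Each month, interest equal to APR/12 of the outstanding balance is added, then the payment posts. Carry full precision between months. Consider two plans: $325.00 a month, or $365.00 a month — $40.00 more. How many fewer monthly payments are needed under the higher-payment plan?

Monthly rate r = 12.8%/12 = 1.06667% = 0.0106667.
At $325.00/mo: n = ⌈−ln(1 − rB₀/P)/ln(1+r)⌉ = 30 payments (last $222.89); total interest = total paid − $8,232.10 = $1,415.79.
At $365.00/mo: 26 payments (last $341.93); total interest $1,234.83.
Payments saved = 30 − 26 = 4.

4 fewer payments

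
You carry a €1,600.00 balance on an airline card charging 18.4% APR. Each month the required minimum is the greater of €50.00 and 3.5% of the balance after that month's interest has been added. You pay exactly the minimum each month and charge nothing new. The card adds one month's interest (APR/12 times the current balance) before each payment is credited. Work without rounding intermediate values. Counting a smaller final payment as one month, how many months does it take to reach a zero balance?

44 months

Monthly rate r = 18.4%/12 = 1.53333% = 0.0153333.
While 3.5% of the post-interest balance exceeds €50.00, each month B ← (B·(1+r))·(1 − 0.035), i.e. B shrinks by the factor (1+r)·0.965 = 0.9798.
This holds for months 1–7. Entering month 8 the balance is €1,386.98; 3.5% of the post-interest balance is now below €50.00, so the flat €50.00 minimum applies from here.
From month 8 a fixed €50.00 at rate r clears €1,386.98 in 37 more payments. Total: 7 + 37 = 44 months.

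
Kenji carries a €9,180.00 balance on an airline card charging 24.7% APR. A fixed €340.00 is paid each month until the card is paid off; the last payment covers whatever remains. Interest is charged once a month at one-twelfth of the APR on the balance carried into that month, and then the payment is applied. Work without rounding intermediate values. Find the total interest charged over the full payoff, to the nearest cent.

€4,360.32

Monthly rate r = 24.7%/12 = 2.05833% = 0.0205833.
Payoff takes n = ⌈−ln(1 − rB₀/P)/ln(1+r)⌉ = ⌈39.823⌉ = 40 payments; the last is €280.32.
Total paid = 39·€340.00 + €280.32 = €13,540.32.
Total interest = total paid − principal = €13,540.32 − €9,180.00 = €4,360.32.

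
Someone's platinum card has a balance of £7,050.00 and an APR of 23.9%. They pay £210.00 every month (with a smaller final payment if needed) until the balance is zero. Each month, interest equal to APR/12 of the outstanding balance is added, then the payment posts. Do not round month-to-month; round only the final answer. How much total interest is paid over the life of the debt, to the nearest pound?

£4,712

Monthly rate r = 23.9%/12 = 1.99167% = 0.0199167.
Payoff takes n = ⌈−ln(1 − rB₀/P)/ln(1+r)⌉ = ⌈56.008⌉ = 57 payments; the last is £1.62.
Total paid = 56·£210.00 + £1.62 = £11,761.62.
Total interest = total paid − principal = £11,761.62 − £7,050.00 = £4,711.62.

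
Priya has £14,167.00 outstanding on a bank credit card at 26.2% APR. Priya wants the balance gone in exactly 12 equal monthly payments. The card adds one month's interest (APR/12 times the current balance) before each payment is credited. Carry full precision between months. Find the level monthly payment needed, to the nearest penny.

Monthly rate r = 26.2%/12 = 2.18333% = 0.0218333.
Level-payment amortization: P = B₀·r / (1 − (1+r)^(−n)) = 14167.00·0.0218333 / (1 − 1.02183^(−12)).
Denominator 1 − (1+r)^(−12) = 0.228316506.
P = 309.313 / 0.228316506 ≈ 1354.75.

£1,354.75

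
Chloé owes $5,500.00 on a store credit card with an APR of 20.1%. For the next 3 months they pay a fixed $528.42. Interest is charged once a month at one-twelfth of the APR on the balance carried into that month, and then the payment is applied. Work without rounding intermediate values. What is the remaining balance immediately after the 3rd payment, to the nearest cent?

Monthly rate r = 20.1%/12 = 1.675% = 0.01675.
Each month: B ← B·(1+r) − $528.42.
Month 1: interest $92.12; balance after payment $5,063.70.
Month 2: interest $84.82; balance after payment $4,620.10.
Month 3: interest $77.39; balance after payment $4,169.07.

$4,169.07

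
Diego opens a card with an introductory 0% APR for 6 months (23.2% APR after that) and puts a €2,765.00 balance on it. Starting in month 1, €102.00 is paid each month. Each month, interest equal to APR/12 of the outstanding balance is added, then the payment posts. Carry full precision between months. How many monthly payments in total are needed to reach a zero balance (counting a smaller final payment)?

Promo months 1–6 at r₀ = 0%/12 = 0; months 7+ at r₁ = 23.2%/12 = 0.0193333.
After month 6 (no interest yet): B = €2,765.00 − 6·€102.00 = €2,153.00.
Then at r₁ with €102.00/mo: n₂ = −ln(1 − r₁·B/P)/ln(1+r₁) ≈ 27.39 → 28 more payments.

34 payments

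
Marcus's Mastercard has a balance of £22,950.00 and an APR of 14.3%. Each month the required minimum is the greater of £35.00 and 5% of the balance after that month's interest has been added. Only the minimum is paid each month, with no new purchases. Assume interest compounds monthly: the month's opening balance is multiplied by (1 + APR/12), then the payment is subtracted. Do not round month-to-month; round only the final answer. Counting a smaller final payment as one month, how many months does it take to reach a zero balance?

112 months

Monthly rate r = 14.3%/12 = 1.19167% = 0.0119167.
While 5% of the post-interest balance exceeds £35.00, each month B ← (B·(1+r))·(1 − 0.05), i.e. B shrinks by the factor (1+r)·0.95 = 0.96132.
This holds for months 1–89. Entering month 90 the balance is £685.59; 5% of the post-interest balance is now below £35.00, so the flat £35.00 minimum applies from here.
From month 90 a fixed £35.00 at rate r clears £685.59 in 23 more payments. Total: 89 + 23 = 112 months.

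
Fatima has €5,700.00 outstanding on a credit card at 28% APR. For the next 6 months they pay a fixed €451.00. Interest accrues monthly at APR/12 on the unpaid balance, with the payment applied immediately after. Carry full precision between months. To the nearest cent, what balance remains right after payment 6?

Monthly rate r = 28%/12 = 2.33333% = 0.0233333.
Each month: B ← B·(1+r) − €451.00.
Month 1: interest €133.00; balance after payment €5,382.00.
Month 2: interest €125.58; balance after payment €5,056.58.
Month 3: interest €117.99; balance after payment €4,723.57.
Month 4: interest €110.22; balance after payment €4,382.78.
Month 5: interest €102.26; balance after payment €4,034.05.
Month 6: interest €94.13; balance after payment €3,677.18.

€3,677.18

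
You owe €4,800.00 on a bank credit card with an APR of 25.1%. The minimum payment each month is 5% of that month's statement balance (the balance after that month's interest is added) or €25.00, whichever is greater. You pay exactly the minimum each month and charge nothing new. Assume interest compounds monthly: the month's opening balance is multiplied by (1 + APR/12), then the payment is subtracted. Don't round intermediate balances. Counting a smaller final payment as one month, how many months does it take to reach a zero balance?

Monthly rate r = 25.1%/12 = 2.09167% = 0.0209167.
While 5% of the post-interest balance exceeds €25.00, each month B ← (B·(1+r))·(1 − 0.05), i.e. B shrinks by the factor (1+r)·0.95 = 0.96987.
This holds for months 1–75. Entering month 76 the balance is €483.93; 5% of the post-interest balance is now below €25.00, so the flat €25.00 minimum applies from here.
From month 76 a fixed €25.00 at rate r clears €483.93 in 26 more payments. Total: 75 + 26 = 101 months.

101 months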